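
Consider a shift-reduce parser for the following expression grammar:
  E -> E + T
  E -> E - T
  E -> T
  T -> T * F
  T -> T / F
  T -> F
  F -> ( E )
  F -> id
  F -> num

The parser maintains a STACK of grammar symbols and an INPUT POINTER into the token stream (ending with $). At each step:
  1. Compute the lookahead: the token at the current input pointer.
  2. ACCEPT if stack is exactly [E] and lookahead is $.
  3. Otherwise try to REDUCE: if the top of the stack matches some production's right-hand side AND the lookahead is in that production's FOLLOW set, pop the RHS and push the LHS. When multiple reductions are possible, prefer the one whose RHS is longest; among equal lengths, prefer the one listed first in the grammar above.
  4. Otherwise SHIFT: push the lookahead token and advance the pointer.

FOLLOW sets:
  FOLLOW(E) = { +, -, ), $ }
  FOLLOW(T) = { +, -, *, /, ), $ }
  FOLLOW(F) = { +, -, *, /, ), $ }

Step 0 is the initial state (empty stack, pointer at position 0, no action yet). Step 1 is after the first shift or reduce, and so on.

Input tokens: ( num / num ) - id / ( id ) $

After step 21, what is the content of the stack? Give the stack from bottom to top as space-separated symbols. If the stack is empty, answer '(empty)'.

Step 1: shift (. Stack=[(] ptr=1 lookahead=num remaining=[num / num ) - id / ( id ) $]
Step 2: shift num. Stack=[( num] ptr=2 lookahead=/ remaining=[/ num ) - id / ( id ) $]
Step 3: reduce F->num. Stack=[( F] ptr=2 lookahead=/ remaining=[/ num ) - id / ( id ) $]
Step 4: reduce T->F. Stack=[( T] ptr=2 lookahead=/ remaining=[/ num ) - id / ( id ) $]
Step 5: shift /. Stack=[( T /] ptr=3 lookahead=num remaining=[num ) - id / ( id ) $]
Step 6: shift num. Stack=[( T / num] ptr=4 lookahead=) remaining=[) - id / ( id ) $]
Step 7: reduce F->num. Stack=[( T / F] ptr=4 lookahead=) remaining=[) - id / ( id ) $]
Step 8: reduce T->T / F. Stack=[( T] ptr=4 lookahead=) remaining=[) - id / ( id ) $]
Step 9: reduce E->T. Stack=[( E] ptr=4 lookahead=) remaining=[) - id / ( id ) $]
Step 10: shift ). Stack=[( E )] ptr=5 lookahead=- remaining=[- id / ( id ) $]
Step 11: reduce F->( E ). Stack=[F] ptr=5 lookahead=- remaining=[- id / ( id ) $]
Step 12: reduce T->F. Stack=[T] ptr=5 lookahead=- remaining=[- id / ( id ) $]
Step 13: reduce E->T. Stack=[E] ptr=5 lookahead=- remaining=[- id / ( id ) $]
Step 14: shift -. Stack=[E -] ptr=6 lookahead=id remaining=[id / ( id ) $]
Step 15: shift id. Stack=[E - id] ptr=7 lookahead=/ remaining=[/ ( id ) $]
Step 16: reduce F->id. Stack=[E - F] ptr=7 lookahead=/ remaining=[/ ( id ) $]
Step 17: reduce T->F. Stack=[E - T] ptr=7 lookahead=/ remaining=[/ ( id ) $]
Step 18: shift /. Stack=[E - T /] ptr=8 lookahead=( remaining=[( id ) $]
Step 19: shift (. Stack=[E - T / (] ptr=9 lookahead=id remaining=[id ) $]
Step 20: shift id. Stack=[E - T / ( id] ptr=10 lookahead=) remaining=[) $]
Step 21: reduce F->id. Stack=[E - T / ( F] ptr=10 lookahead=) remaining=[) $]

Answer: E - T / ( F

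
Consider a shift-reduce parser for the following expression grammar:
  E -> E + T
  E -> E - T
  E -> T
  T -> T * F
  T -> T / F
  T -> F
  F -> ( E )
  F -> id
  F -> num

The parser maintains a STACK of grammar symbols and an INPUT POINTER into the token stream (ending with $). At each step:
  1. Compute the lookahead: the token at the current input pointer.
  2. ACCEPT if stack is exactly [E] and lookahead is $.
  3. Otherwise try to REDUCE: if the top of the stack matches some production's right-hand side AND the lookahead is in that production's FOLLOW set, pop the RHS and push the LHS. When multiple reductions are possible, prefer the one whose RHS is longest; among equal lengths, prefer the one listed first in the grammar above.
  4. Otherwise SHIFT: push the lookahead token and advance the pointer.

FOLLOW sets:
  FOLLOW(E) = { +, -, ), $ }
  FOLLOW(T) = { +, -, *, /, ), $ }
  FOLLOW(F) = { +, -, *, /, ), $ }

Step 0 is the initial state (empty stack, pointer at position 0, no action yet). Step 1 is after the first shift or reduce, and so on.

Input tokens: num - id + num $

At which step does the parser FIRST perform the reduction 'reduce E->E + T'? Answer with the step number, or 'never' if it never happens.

Answer: 14

Derivation:
Step 1: shift num. Stack=[num] ptr=1 lookahead=- remaining=[- id + num $]
Step 2: reduce F->num. Stack=[F] ptr=1 lookahead=- remaining=[- id + num $]
Step 3: reduce T->F. Stack=[T] ptr=1 lookahead=- remaining=[- id + num $]
Step 4: reduce E->T. Stack=[E] ptr=1 lookahead=- remaining=[- id + num $]
Step 5: shift -. Stack=[E -] ptr=2 lookahead=id remaining=[id + num $]
Step 6: shift id. Stack=[E - id] ptr=3 lookahead=+ remaining=[+ num $]
Step 7: reduce F->id. Stack=[E - F] ptr=3 lookahead=+ remaining=[+ num $]
Step 8: reduce T->F. Stack=[E - T] ptr=3 lookahead=+ remaining=[+ num $]
Step 9: reduce E->E - T. Stack=[E] ptr=3 lookahead=+ remaining=[+ num $]
Step 10: shift +. Stack=[E +] ptr=4 lookahead=num remaining=[num $]
Step 11: shift num. Stack=[E + num] ptr=5 lookahead=$ remaining=[$]
Step 12: reduce F->num. Stack=[E + F] ptr=5 lookahead=$ remaining=[$]
Step 13: reduce T->F. Stack=[E + T] ptr=5 lookahead=$ remaining=[$]
Step 14: reduce E->E + T. Stack=[E] ptr=5 lookahead=$ remaining=[$]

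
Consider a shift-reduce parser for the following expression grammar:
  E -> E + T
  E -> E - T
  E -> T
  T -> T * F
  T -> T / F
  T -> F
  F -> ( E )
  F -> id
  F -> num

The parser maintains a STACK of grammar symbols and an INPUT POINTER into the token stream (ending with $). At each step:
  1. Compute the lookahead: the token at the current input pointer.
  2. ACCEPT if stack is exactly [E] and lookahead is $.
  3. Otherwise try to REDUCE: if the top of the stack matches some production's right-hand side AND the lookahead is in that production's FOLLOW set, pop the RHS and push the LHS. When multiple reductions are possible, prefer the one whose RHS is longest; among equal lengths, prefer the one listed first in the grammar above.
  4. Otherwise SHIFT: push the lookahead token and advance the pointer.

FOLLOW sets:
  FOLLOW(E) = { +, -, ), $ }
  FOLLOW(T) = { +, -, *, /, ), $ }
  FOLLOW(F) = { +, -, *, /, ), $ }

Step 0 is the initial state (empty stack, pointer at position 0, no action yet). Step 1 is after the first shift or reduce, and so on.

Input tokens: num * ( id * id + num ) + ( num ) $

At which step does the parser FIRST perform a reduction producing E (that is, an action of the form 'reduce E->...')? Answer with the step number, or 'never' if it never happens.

Answer: 13

Derivation:
Step 1: shift num. Stack=[num] ptr=1 lookahead=* remaining=[* ( id * id + num ) + ( num ) $]
Step 2: reduce F->num. Stack=[F] ptr=1 lookahead=* remaining=[* ( id * id + num ) + ( num ) $]
Step 3: reduce T->F. Stack=[T] ptr=1 lookahead=* remaining=[* ( id * id + num ) + ( num ) $]
Step 4: shift *. Stack=[T *] ptr=2 lookahead=( remaining=[( id * id + num ) + ( num ) $]
Step 5: shift (. Stack=[T * (] ptr=3 lookahead=id remaining=[id * id + num ) + ( num ) $]
Step 6: shift id. Stack=[T * ( id] ptr=4 lookahead=* remaining=[* id + num ) + ( num ) $]
Step 7: reduce F->id. Stack=[T * ( F] ptr=4 lookahead=* remaining=[* id + num ) + ( num ) $]
Step 8: reduce T->F. Stack=[T * ( T] ptr=4 lookahead=* remaining=[* id + num ) + ( num ) $]
Step 9: shift *. Stack=[T * ( T *] ptr=5 lookahead=id remaining=[id + num ) + ( num ) $]
Step 10: shift id. Stack=[T * ( T * id] ptr=6 lookahead=+ remaining=[+ num ) + ( num ) $]
Step 11: reduce F->id. Stack=[T * ( T * F] ptr=6 lookahead=+ remaining=[+ num ) + ( num ) $]
Step 12: reduce T->T * F. Stack=[T * ( T] ptr=6 lookahead=+ remaining=[+ num ) + ( num ) $]
Step 13: reduce E->T. Stack=[T * ( E] ptr=6 lookahead=+ remaining=[+ num ) + ( num ) $]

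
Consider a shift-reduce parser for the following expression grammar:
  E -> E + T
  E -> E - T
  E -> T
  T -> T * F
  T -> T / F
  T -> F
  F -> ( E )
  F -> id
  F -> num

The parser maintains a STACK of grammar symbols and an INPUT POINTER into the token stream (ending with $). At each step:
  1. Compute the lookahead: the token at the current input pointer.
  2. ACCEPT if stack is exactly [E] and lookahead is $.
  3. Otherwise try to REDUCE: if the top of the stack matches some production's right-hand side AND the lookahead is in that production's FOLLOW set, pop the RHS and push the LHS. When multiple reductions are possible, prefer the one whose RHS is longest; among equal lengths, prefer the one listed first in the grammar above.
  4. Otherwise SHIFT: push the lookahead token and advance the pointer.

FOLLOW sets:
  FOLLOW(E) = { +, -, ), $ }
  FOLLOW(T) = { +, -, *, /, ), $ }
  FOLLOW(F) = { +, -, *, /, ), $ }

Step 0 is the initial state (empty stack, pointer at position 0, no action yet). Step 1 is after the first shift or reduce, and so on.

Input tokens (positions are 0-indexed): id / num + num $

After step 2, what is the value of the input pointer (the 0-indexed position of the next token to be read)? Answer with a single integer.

Answer: 1

Derivation:
Step 1: shift id. Stack=[id] ptr=1 lookahead=/ remaining=[/ num + num $]
Step 2: reduce F->id. Stack=[F] ptr=1 lookahead=/ remaining=[/ num + num $]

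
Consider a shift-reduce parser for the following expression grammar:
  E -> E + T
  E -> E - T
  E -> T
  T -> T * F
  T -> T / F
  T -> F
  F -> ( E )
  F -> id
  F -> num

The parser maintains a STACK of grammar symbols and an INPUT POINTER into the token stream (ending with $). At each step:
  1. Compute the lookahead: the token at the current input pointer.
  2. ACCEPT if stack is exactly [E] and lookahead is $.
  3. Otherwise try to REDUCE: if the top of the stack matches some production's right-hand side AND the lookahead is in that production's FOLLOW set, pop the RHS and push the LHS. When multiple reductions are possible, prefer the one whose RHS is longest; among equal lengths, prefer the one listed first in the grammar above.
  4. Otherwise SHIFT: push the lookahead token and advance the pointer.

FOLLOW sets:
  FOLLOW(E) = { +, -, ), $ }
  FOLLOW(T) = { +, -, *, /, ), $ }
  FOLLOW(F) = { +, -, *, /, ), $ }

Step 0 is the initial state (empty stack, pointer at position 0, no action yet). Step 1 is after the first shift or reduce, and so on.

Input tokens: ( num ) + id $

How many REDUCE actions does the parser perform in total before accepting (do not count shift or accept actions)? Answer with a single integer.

Step 1: shift (. Stack=[(] ptr=1 lookahead=num remaining=[num ) + id $]
Step 2: shift num. Stack=[( num] ptr=2 lookahead=) remaining=[) + id $]
Step 3: reduce F->num. Stack=[( F] ptr=2 lookahead=) remaining=[) + id $]
Step 4: reduce T->F. Stack=[( T] ptr=2 lookahead=) remaining=[) + id $]
Step 5: reduce E->T. Stack=[( E] ptr=2 lookahead=) remaining=[) + id $]
Step 6: shift ). Stack=[( E )] ptr=3 lookahead=+ remaining=[+ id $]
Step 7: reduce F->( E ). Stack=[F] ptr=3 lookahead=+ remaining=[+ id $]
Step 8: reduce T->F. Stack=[T] ptr=3 lookahead=+ remaining=[+ id $]
Step 9: reduce E->T. Stack=[E] ptr=3 lookahead=+ remaining=[+ id $]
Step 10: shift +. Stack=[E +] ptr=4 lookahead=id remaining=[id $]
Step 11: shift id. Stack=[E + id] ptr=5 lookahead=$ remaining=[$]
Step 12: reduce F->id. Stack=[E + F] ptr=5 lookahead=$ remaining=[$]
Step 13: reduce T->F. Stack=[E + T] ptr=5 lookahead=$ remaining=[$]
Step 14: reduce E->E + T. Stack=[E] ptr=5 lookahead=$ remaining=[$]
Step 15: accept. Stack=[E] ptr=5 lookahead=$ remaining=[$]

Answer: 9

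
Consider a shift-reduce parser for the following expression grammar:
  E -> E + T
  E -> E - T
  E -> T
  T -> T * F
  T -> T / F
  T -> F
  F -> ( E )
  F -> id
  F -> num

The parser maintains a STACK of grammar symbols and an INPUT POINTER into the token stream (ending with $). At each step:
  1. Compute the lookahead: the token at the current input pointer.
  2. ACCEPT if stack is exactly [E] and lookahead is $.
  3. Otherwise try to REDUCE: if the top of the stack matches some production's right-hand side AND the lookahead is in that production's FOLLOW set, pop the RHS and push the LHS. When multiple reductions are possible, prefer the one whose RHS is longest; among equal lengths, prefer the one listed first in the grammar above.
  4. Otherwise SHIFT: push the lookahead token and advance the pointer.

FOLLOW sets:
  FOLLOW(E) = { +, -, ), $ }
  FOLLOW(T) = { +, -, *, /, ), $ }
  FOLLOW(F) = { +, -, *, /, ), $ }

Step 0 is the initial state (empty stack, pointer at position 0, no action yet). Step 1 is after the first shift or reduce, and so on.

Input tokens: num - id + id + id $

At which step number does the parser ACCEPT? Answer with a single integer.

Answer: 20

Derivation:
Step 1: shift num. Stack=[num] ptr=1 lookahead=- remaining=[- id + id + id $]
Step 2: reduce F->num. Stack=[F] ptr=1 lookahead=- remaining=[- id + id + id $]
Step 3: reduce T->F. Stack=[T] ptr=1 lookahead=- remaining=[- id + id + id $]
Step 4: reduce E->T. Stack=[E] ptr=1 lookahead=- remaining=[- id + id + id $]
Step 5: shift -. Stack=[E -] ptr=2 lookahead=id remaining=[id + id + id $]
Step 6: shift id. Stack=[E - id] ptr=3 lookahead=+ remaining=[+ id + id $]
Step 7: reduce F->id. Stack=[E - F] ptr=3 lookahead=+ remaining=[+ id + id $]
Step 8: reduce T->F. Stack=[E - T] ptr=3 lookahead=+ remaining=[+ id + id $]
Step 9: reduce E->E - T. Stack=[E] ptr=3 lookahead=+ remaining=[+ id + id $]
Step 10: shift +. Stack=[E +] ptr=4 lookahead=id remaining=[id + id $]
Step 11: shift id. Stack=[E + id] ptr=5 lookahead=+ remaining=[+ id $]
Step 12: reduce F->id. Stack=[E + F] ptr=5 lookahead=+ remaining=[+ id $]
Step 13: reduce T->F. Stack=[E + T] ptr=5 lookahead=+ remaining=[+ id $]
Step 14: reduce E->E + T. Stack=[E] ptr=5 lookahead=+ remaining=[+ id $]
Step 15: shift +. Stack=[E +] ptr=6 lookahead=id remaining=[id $]
Step 16: shift id. Stack=[E + id] ptr=7 lookahead=$ remaining=[$]
Step 17: reduce F->id. Stack=[E + F] ptr=7 lookahead=$ remaining=[$]
Step 18: reduce T->F. Stack=[E + T] ptr=7 lookahead=$ remaining=[$]
Step 19: reduce E->E + T. Stack=[E] ptr=7 lookahead=$ remaining=[$]
Step 20: accept. Stack=[E] ptr=7 lookahead=$ remaining=[$]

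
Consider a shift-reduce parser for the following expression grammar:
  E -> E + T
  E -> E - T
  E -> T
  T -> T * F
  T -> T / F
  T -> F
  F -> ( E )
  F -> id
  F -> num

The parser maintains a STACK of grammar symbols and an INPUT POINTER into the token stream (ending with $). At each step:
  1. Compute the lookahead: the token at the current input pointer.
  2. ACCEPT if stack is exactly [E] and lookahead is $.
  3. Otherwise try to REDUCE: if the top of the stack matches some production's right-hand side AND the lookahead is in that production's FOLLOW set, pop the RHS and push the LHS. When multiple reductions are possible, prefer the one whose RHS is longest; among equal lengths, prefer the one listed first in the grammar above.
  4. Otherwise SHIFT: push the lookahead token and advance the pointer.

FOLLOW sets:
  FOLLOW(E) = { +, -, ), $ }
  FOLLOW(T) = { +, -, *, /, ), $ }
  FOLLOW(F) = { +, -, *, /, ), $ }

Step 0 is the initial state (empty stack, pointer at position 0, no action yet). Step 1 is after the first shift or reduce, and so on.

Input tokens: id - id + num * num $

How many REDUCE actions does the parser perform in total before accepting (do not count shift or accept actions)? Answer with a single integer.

Answer: 11

Derivation:
Step 1: shift id. Stack=[id] ptr=1 lookahead=- remaining=[- id + num * num $]
Step 2: reduce F->id. Stack=[F] ptr=1 lookahead=- remaining=[- id + num * num $]
Step 3: reduce T->F. Stack=[T] ptr=1 lookahead=- remaining=[- id + num * num $]
Step 4: reduce E->T. Stack=[E] ptr=1 lookahead=- remaining=[- id + num * num $]
Step 5: shift -. Stack=[E -] ptr=2 lookahead=id remaining=[id + num * num $]
Step 6: shift id. Stack=[E - id] ptr=3 lookahead=+ remaining=[+ num * num $]
Step 7: reduce F->id. Stack=[E - F] ptr=3 lookahead=+ remaining=[+ num * num $]
Step 8: reduce T->F. Stack=[E - T] ptr=3 lookahead=+ remaining=[+ num * num $]
Step 9: reduce E->E - T. Stack=[E] ptr=3 lookahead=+ remaining=[+ num * num $]
Step 10: shift +. Stack=[E +] ptr=4 lookahead=num remaining=[num * num $]
Step 11: shift num. Stack=[E + num] ptr=5 lookahead=* remaining=[* num $]
Step 12: reduce F->num. Stack=[E + F] ptr=5 lookahead=* remaining=[* num $]
Step 13: reduce T->F. Stack=[E + T] ptr=5 lookahead=* remaining=[* num $]
Step 14: shift *. Stack=[E + T *] ptr=6 lookahead=num remaining=[num $]
Step 15: shift num. Stack=[E + T * num] ptr=7 lookahead=$ remaining=[$]
Step 16: reduce F->num. Stack=[E + T * F] ptr=7 lookahead=$ remaining=[$]
Step 17: reduce T->T * F. Stack=[E + T] ptr=7 lookahead=$ remaining=[$]
Step 18: reduce E->E + T. Stack=[E] ptr=7 lookahead=$ remaining=[$]
Step 19: accept. Stack=[E] ptr=7 lookahead=$ remaining=[$]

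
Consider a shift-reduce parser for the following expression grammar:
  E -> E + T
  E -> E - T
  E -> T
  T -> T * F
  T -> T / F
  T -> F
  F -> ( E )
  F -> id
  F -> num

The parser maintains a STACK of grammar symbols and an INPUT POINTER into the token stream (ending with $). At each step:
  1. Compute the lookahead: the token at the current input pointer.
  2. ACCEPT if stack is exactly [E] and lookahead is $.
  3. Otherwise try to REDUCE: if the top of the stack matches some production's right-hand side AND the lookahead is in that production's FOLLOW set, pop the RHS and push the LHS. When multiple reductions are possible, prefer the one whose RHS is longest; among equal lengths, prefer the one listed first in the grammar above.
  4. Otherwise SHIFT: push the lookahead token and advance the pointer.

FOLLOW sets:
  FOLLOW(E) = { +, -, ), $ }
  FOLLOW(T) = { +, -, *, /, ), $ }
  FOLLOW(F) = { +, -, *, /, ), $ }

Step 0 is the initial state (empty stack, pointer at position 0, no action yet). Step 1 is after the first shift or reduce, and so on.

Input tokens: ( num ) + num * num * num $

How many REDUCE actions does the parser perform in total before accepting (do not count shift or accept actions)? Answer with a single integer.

Step 1: shift (. Stack=[(] ptr=1 lookahead=num remaining=[num ) + num * num * num $]
Step 2: shift num. Stack=[( num] ptr=2 lookahead=) remaining=[) + num * num * num $]
Step 3: reduce F->num. Stack=[( F] ptr=2 lookahead=) remaining=[) + num * num * num $]
Step 4: reduce T->F. Stack=[( T] ptr=2 lookahead=) remaining=[) + num * num * num $]
Step 5: reduce E->T. Stack=[( E] ptr=2 lookahead=) remaining=[) + num * num * num $]
Step 6: shift ). Stack=[( E )] ptr=3 lookahead=+ remaining=[+ num * num * num $]
Step 7: reduce F->( E ). Stack=[F] ptr=3 lookahead=+ remaining=[+ num * num * num $]
Step 8: reduce T->F. Stack=[T] ptr=3 lookahead=+ remaining=[+ num * num * num $]
Step 9: reduce E->T. Stack=[E] ptr=3 lookahead=+ remaining=[+ num * num * num $]
Step 10: shift +. Stack=[E +] ptr=4 lookahead=num remaining=[num * num * num $]
Step 11: shift num. Stack=[E + num] ptr=5 lookahead=* remaining=[* num * num $]
Step 12: reduce F->num. Stack=[E + F] ptr=5 lookahead=* remaining=[* num * num $]
Step 13: reduce T->F. Stack=[E + T] ptr=5 lookahead=* remaining=[* num * num $]
Step 14: shift *. Stack=[E + T *] ptr=6 lookahead=num remaining=[num * num $]
Step 15: shift num. Stack=[E + T * num] ptr=7 lookahead=* remaining=[* num $]
Step 16: reduce F->num. Stack=[E + T * F] ptr=7 lookahead=* remaining=[* num $]
Step 17: reduce T->T * F. Stack=[E + T] ptr=7 lookahead=* remaining=[* num $]
Step 18: shift *. Stack=[E + T *] ptr=8 lookahead=num remaining=[num $]
Step 19: shift num. Stack=[E + T * num] ptr=9 lookahead=$ remaining=[$]
Step 20: reduce F->num. Stack=[E + T * F] ptr=9 lookahead=$ remaining=[$]
Step 21: reduce T->T * F. Stack=[E + T] ptr=9 lookahead=$ remaining=[$]
Step 22: reduce E->E + T. Stack=[E] ptr=9 lookahead=$ remaining=[$]
Step 23: accept. Stack=[E] ptr=9 lookahead=$ remaining=[$]

Answer: 13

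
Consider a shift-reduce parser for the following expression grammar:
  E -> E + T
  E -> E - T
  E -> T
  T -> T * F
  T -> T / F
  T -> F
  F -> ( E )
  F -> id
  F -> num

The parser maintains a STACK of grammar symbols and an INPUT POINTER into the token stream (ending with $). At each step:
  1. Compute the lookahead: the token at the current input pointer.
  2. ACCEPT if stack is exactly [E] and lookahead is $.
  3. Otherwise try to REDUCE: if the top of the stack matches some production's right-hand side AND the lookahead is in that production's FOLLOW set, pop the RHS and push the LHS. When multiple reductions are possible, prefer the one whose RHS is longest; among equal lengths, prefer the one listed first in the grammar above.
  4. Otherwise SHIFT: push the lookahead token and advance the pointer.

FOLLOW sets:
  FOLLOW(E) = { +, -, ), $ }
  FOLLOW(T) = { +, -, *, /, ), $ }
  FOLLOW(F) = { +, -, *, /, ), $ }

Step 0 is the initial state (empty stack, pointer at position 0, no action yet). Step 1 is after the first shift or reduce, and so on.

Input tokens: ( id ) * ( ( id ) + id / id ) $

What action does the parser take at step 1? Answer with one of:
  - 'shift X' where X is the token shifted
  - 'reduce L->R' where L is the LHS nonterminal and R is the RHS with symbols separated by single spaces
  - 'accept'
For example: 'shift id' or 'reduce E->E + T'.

Step 1: shift (. Stack=[(] ptr=1 lookahead=id remaining=[id ) * ( ( id ) + id / id ) $]

Answer: shift (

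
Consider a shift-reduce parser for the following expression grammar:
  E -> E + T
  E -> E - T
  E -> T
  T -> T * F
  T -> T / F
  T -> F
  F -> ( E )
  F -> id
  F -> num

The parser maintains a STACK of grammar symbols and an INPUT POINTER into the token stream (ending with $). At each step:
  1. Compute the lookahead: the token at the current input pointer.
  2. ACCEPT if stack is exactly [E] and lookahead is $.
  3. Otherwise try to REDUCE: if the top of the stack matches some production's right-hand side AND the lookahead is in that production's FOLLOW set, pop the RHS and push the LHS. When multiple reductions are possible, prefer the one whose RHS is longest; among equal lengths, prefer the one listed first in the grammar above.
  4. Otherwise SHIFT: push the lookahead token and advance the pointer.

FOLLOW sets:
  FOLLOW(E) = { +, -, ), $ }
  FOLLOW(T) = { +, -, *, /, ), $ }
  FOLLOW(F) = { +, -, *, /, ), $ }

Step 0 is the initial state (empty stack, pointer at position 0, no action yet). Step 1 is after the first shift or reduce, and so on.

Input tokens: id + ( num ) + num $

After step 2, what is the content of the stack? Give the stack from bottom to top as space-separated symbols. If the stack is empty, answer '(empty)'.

Step 1: shift id. Stack=[id] ptr=1 lookahead=+ remaining=[+ ( num ) + num $]
Step 2: reduce F->id. Stack=[F] ptr=1 lookahead=+ remaining=[+ ( num ) + num $]

Answer: F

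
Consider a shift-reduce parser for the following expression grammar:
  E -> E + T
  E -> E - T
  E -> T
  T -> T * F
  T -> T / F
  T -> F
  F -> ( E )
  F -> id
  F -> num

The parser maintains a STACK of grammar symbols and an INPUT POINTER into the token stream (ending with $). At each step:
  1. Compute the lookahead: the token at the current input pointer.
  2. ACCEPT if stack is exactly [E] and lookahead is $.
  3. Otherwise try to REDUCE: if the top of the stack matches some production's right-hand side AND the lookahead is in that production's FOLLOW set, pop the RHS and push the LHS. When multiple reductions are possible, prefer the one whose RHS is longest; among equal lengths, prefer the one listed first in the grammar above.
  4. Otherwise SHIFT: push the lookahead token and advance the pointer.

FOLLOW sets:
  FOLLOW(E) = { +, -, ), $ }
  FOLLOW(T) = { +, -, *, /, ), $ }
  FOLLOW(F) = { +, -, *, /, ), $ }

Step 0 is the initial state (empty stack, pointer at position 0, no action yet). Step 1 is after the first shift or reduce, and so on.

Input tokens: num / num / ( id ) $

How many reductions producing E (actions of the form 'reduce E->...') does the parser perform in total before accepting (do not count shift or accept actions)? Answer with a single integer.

Step 1: shift num. Stack=[num] ptr=1 lookahead=/ remaining=[/ num / ( id ) $]
Step 2: reduce F->num. Stack=[F] ptr=1 lookahead=/ remaining=[/ num / ( id ) $]
Step 3: reduce T->F. Stack=[T] ptr=1 lookahead=/ remaining=[/ num / ( id ) $]
Step 4: shift /. Stack=[T /] ptr=2 lookahead=num remaining=[num / ( id ) $]
Step 5: shift num. Stack=[T / num] ptr=3 lookahead=/ remaining=[/ ( id ) $]
Step 6: reduce F->num. Stack=[T / F] ptr=3 lookahead=/ remaining=[/ ( id ) $]
Step 7: reduce T->T / F. Stack=[T] ptr=3 lookahead=/ remaining=[/ ( id ) $]
Step 8: shift /. Stack=[T /] ptr=4 lookahead=( remaining=[( id ) $]
Step 9: shift (. Stack=[T / (] ptr=5 lookahead=id remaining=[id ) $]
Step 10: shift id. Stack=[T / ( id] ptr=6 lookahead=) remaining=[) $]
Step 11: reduce F->id. Stack=[T / ( F] ptr=6 lookahead=) remaining=[) $]
Step 12: reduce T->F. Stack=[T / ( T] ptr=6 lookahead=) remaining=[) $]
Step 13: reduce E->T. Stack=[T / ( E] ptr=6 lookahead=) remaining=[) $]
Step 14: shift ). Stack=[T / ( E )] ptr=7 lookahead=$ remaining=[$]
Step 15: reduce F->( E ). Stack=[T / F] ptr=7 lookahead=$ remaining=[$]
Step 16: reduce T->T / F. Stack=[T] ptr=7 lookahead=$ remaining=[$]
Step 17: reduce E->T. Stack=[E] ptr=7 lookahead=$ remaining=[$]
Step 18: accept. Stack=[E] ptr=7 lookahead=$ remaining=[$]

Answer: 2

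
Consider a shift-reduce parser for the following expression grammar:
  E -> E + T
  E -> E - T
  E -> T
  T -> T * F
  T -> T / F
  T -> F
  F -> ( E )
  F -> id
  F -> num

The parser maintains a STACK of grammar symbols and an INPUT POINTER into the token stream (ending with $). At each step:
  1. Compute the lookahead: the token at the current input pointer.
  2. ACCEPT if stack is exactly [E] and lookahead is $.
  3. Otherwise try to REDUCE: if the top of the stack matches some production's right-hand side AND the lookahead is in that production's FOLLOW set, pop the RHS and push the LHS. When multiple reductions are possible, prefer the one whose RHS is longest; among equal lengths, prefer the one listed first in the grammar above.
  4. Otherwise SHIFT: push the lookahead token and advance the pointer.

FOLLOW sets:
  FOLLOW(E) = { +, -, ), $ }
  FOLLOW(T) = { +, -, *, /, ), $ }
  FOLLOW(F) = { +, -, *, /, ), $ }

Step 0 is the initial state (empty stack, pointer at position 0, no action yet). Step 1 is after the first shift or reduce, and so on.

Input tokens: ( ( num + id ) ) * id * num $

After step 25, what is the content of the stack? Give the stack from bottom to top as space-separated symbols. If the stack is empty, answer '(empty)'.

Answer: T * F

Derivation:
Step 1: shift (. Stack=[(] ptr=1 lookahead=( remaining=[( num + id ) ) * id * num $]
Step 2: shift (. Stack=[( (] ptr=2 lookahead=num remaining=[num + id ) ) * id * num $]
Step 3: shift num. Stack=[( ( num] ptr=3 lookahead=+ remaining=[+ id ) ) * id * num $]
Step 4: reduce F->num. Stack=[( ( F] ptr=3 lookahead=+ remaining=[+ id ) ) * id * num $]
Step 5: reduce T->F. Stack=[( ( T] ptr=3 lookahead=+ remaining=[+ id ) ) * id * num $]
Step 6: reduce E->T. Stack=[( ( E] ptr=3 lookahead=+ remaining=[+ id ) ) * id * num $]
Step 7: shift +. Stack=[( ( E +] ptr=4 lookahead=id remaining=[id ) ) * id * num $]
Step 8: shift id. Stack=[( ( E + id] ptr=5 lookahead=) remaining=[) ) * id * num $]
Step 9: reduce F->id. Stack=[( ( E + F] ptr=5 lookahead=) remaining=[) ) * id * num $]
Step 10: reduce T->F. Stack=[( ( E + T] ptr=5 lookahead=) remaining=[) ) * id * num $]
Step 11: reduce E->E + T. Stack=[( ( E] ptr=5 lookahead=) remaining=[) ) * id * num $]
Step 12: shift ). Stack=[( ( E )] ptr=6 lookahead=) remaining=[) * id * num $]
Step 13: reduce F->( E ). Stack=[( F] ptr=6 lookahead=) remaining=[) * id * num $]
Step 14: reduce T->F. Stack=[( T] ptr=6 lookahead=) remaining=[) * id * num $]
Step 15: reduce E->T. Stack=[( E] ptr=6 lookahead=) remaining=[) * id * num $]
Step 16: shift ). Stack=[( E )] ptr=7 lookahead=* remaining=[* id * num $]
Step 17: reduce F->( E ). Stack=[F] ptr=7 lookahead=* remaining=[* id * num $]
Step 18: reduce T->F. Stack=[T] ptr=7 lookahead=* remaining=[* id * num $]
Step 19: shift *. Stack=[T *] ptr=8 lookahead=id remaining=[id * num $]
Step 20: shift id. Stack=[T * id] ptr=9 lookahead=* remaining=[* num $]
Step 21: reduce F->id. Stack=[T * F] ptr=9 lookahead=* remaining=[* num $]
Step 22: reduce T->T * F. Stack=[T] ptr=9 lookahead=* remaining=[* num $]
Step 23: shift *. Stack=[T *] ptr=10 lookahead=num remaining=[num $]
Step 24: shift num. Stack=[T * num] ptr=11 lookahead=$ remaining=[$]
Step 25: reduce F->num. Stack=[T * F] ptr=11 lookahead=$ remaining=[$]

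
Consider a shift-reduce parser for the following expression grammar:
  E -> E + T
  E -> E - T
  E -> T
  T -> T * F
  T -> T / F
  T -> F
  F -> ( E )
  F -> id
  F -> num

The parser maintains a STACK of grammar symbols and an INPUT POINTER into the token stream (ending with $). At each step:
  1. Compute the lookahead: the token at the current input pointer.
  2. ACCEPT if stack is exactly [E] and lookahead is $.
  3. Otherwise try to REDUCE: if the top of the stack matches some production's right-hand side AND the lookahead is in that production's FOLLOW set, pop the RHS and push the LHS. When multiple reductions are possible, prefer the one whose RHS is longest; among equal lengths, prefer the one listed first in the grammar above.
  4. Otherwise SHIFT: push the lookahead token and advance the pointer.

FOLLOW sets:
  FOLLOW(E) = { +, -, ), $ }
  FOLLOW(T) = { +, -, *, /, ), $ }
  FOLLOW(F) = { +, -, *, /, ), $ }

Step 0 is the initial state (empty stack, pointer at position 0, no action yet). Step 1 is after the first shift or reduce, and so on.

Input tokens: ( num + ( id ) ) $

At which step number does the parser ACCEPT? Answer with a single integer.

Answer: 20

Derivation:
Step 1: shift (. Stack=[(] ptr=1 lookahead=num remaining=[num + ( id ) ) $]
Step 2: shift num. Stack=[( num] ptr=2 lookahead=+ remaining=[+ ( id ) ) $]
Step 3: reduce F->num. Stack=[( F] ptr=2 lookahead=+ remaining=[+ ( id ) ) $]
Step 4: reduce T->F. Stack=[( T] ptr=2 lookahead=+ remaining=[+ ( id ) ) $]
Step 5: reduce E->T. Stack=[( E] ptr=2 lookahead=+ remaining=[+ ( id ) ) $]
Step 6: shift +. Stack=[( E +] ptr=3 lookahead=( remaining=[( id ) ) $]
Step 7: shift (. Stack=[( E + (] ptr=4 lookahead=id remaining=[id ) ) $]
Step 8: shift id. Stack=[( E + ( id] ptr=5 lookahead=) remaining=[) ) $]
Step 9: reduce F->id. Stack=[( E + ( F] ptr=5 lookahead=) remaining=[) ) $]
Step 10: reduce T->F. Stack=[( E + ( T] ptr=5 lookahead=) remaining=[) ) $]
Step 11: reduce E->T. Stack=[( E + ( E] ptr=5 lookahead=) remaining=[) ) $]
Step 12: shift ). Stack=[( E + ( E )] ptr=6 lookahead=) remaining=[) $]
Step 13: reduce F->( E ). Stack=[( E + F] ptr=6 lookahead=) remaining=[) $]
Step 14: reduce T->F. Stack=[( E + T] ptr=6 lookahead=) remaining=[) $]
Step 15: reduce E->E + T. Stack=[( E] ptr=6 lookahead=) remaining=[) $]
Step 16: shift ). Stack=[( E )] ptr=7 lookahead=$ remaining=[$]
Step 17: reduce F->( E ). Stack=[F] ptr=7 lookahead=$ remaining=[$]
Step 18: reduce T->F. Stack=[T] ptr=7 lookahead=$ remaining=[$]
Step 19: reduce E->T. Stack=[E] ptr=7 lookahead=$ remaining=[$]
Step 20: accept. Stack=[E] ptr=7 lookahead=$ remaining=[$]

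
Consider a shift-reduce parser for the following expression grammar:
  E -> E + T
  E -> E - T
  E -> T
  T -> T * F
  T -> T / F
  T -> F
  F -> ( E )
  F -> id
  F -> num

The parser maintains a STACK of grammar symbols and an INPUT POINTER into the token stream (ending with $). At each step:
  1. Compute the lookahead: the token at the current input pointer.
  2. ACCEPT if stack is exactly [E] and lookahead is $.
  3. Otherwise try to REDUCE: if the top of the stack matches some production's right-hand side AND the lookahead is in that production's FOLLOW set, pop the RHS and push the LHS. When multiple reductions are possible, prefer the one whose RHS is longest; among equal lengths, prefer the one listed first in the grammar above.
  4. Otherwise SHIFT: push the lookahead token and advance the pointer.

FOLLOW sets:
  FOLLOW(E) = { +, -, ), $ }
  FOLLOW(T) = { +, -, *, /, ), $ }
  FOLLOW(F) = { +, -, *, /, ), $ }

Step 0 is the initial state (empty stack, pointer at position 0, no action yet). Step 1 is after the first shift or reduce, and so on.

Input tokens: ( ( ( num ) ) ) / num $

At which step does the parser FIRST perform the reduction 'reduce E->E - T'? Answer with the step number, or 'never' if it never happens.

Answer: never

Derivation:
Step 1: shift (. Stack=[(] ptr=1 lookahead=( remaining=[( ( num ) ) ) / num $]
Step 2: shift (. Stack=[( (] ptr=2 lookahead=( remaining=[( num ) ) ) / num $]
Step 3: shift (. Stack=[( ( (] ptr=3 lookahead=num remaining=[num ) ) ) / num $]
Step 4: shift num. Stack=[( ( ( num] ptr=4 lookahead=) remaining=[) ) ) / num $]
Step 5: reduce F->num. Stack=[( ( ( F] ptr=4 lookahead=) remaining=[) ) ) / num $]
Step 6: reduce T->F. Stack=[( ( ( T] ptr=4 lookahead=) remaining=[) ) ) / num $]
Step 7: reduce E->T. Stack=[( ( ( E] ptr=4 lookahead=) remaining=[) ) ) / num $]
Step 8: shift ). Stack=[( ( ( E )] ptr=5 lookahead=) remaining=[) ) / num $]
Step 9: reduce F->( E ). Stack=[( ( F] ptr=5 lookahead=) remaining=[) ) / num $]
Step 10: reduce T->F. Stack=[( ( T] ptr=5 lookahead=) remaining=[) ) / num $]
Step 11: reduce E->T. Stack=[( ( E] ptr=5 lookahead=) remaining=[) ) / num $]
Step 12: shift ). Stack=[( ( E )] ptr=6 lookahead=) remaining=[) / num $]
Step 13: reduce F->( E ). Stack=[( F] ptr=6 lookahead=) remaining=[) / num $]
Step 14: reduce T->F. Stack=[( T] ptr=6 lookahead=) remaining=[) / num $]
Step 15: reduce E->T. Stack=[( E] ptr=6 lookahead=) remaining=[) / num $]
Step 16: shift ). Stack=[( E )] ptr=7 lookahead=/ remaining=[/ num $]
Step 17: reduce F->( E ). Stack=[F] ptr=7 lookahead=/ remaining=[/ num $]
Step 18: reduce T->F. Stack=[T] ptr=7 lookahead=/ remaining=[/ num $]
Step 19: shift /. Stack=[T /] ptr=8 lookahead=num remaining=[num $]
Step 20: shift num. Stack=[T / num] ptr=9 lookahead=$ remaining=[$]
Step 21: reduce F->num. Stack=[T / F] ptr=9 lookahead=$ remaining=[$]
Step 22: reduce T->T / F. Stack=[T] ptr=9 lookahead=$ remaining=[$]
Step 23: reduce E->T. Stack=[E] ptr=9 lookahead=$ remaining=[$]
Step 24: accept. Stack=[E] ptr=9 lookahead=$ remaining=[$]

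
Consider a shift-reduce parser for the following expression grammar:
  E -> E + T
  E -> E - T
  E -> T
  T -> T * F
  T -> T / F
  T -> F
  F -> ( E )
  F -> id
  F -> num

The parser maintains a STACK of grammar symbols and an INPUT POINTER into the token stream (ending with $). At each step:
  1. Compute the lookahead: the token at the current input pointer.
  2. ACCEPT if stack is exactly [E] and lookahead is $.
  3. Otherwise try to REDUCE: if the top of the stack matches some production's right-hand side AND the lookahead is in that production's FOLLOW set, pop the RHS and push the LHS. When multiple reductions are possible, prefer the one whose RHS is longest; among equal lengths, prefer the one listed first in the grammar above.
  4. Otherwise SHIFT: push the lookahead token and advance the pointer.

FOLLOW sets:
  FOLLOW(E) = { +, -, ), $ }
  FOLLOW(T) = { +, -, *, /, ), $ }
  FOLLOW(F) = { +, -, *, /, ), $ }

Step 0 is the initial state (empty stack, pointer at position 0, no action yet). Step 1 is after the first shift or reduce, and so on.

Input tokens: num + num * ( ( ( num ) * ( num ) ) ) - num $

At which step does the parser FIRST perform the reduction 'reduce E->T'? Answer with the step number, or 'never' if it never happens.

Answer: 4

Derivation:
Step 1: shift num. Stack=[num] ptr=1 lookahead=+ remaining=[+ num * ( ( ( num ) * ( num ) ) ) - num $]
Step 2: reduce F->num. Stack=[F] ptr=1 lookahead=+ remaining=[+ num * ( ( ( num ) * ( num ) ) ) - num $]
Step 3: reduce T->F. Stack=[T] ptr=1 lookahead=+ remaining=[+ num * ( ( ( num ) * ( num ) ) ) - num $]
Step 4: reduce E->T. Stack=[E] ptr=1 lookahead=+ remaining=[+ num * ( ( ( num ) * ( num ) ) ) - num $]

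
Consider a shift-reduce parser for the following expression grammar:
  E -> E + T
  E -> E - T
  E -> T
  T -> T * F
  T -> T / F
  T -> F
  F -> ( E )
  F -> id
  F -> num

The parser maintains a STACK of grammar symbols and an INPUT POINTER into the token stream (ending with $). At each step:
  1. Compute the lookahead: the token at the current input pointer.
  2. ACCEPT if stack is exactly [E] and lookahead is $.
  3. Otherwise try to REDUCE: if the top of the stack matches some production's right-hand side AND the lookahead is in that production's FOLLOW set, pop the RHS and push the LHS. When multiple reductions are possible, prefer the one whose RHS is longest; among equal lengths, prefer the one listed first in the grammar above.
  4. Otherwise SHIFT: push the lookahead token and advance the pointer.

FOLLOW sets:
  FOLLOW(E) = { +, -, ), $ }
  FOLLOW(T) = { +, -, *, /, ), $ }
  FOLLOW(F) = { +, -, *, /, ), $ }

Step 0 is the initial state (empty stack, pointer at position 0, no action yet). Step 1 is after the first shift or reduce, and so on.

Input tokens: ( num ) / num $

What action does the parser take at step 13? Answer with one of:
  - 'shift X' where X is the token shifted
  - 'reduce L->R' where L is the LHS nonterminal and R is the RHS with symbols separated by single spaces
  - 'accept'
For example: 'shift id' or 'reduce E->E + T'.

Answer: reduce E->T

Derivation:
Step 1: shift (. Stack=[(] ptr=1 lookahead=num remaining=[num ) / num $]
Step 2: shift num. Stack=[( num] ptr=2 lookahead=) remaining=[) / num $]
Step 3: reduce F->num. Stack=[( F] ptr=2 lookahead=) remaining=[) / num $]
Step 4: reduce T->F. Stack=[( T] ptr=2 lookahead=) remaining=[) / num $]
Step 5: reduce E->T. Stack=[( E] ptr=2 lookahead=) remaining=[) / num $]
Step 6: shift ). Stack=[( E )] ptr=3 lookahead=/ remaining=[/ num $]
Step 7: reduce F->( E ). Stack=[F] ptr=3 lookahead=/ remaining=[/ num $]
Step 8: reduce T->F. Stack=[T] ptr=3 lookahead=/ remaining=[/ num $]
Step 9: shift /. Stack=[T /] ptr=4 lookahead=num remaining=[num $]
Step 10: shift num. Stack=[T / num] ptr=5 lookahead=$ remaining=[$]
Step 11: reduce F->num. Stack=[T / F] ptr=5 lookahead=$ remaining=[$]
Step 12: reduce T->T / F. Stack=[T] ptr=5 lookahead=$ remaining=[$]
Step 13: reduce E->T. Stack=[E] ptr=5 lookahead=$ remaining=[$]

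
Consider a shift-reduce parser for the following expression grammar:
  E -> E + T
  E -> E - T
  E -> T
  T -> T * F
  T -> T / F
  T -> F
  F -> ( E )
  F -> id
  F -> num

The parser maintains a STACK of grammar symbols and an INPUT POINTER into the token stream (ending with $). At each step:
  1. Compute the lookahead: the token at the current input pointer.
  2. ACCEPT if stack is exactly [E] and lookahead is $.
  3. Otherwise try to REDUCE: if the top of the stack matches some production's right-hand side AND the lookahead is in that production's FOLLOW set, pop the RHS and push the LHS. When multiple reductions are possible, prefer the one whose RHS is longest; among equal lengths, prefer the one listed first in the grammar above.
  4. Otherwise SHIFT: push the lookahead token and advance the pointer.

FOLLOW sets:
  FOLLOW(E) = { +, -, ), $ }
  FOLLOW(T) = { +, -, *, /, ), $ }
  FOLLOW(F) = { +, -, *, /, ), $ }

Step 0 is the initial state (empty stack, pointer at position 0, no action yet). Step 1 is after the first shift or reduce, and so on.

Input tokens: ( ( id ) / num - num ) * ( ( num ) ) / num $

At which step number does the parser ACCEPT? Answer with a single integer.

Step 1: shift (. Stack=[(] ptr=1 lookahead=( remaining=[( id ) / num - num ) * ( ( num ) ) / num $]
Step 2: shift (. Stack=[( (] ptr=2 lookahead=id remaining=[id ) / num - num ) * ( ( num ) ) / num $]
Step 3: shift id. Stack=[( ( id] ptr=3 lookahead=) remaining=[) / num - num ) * ( ( num ) ) / num $]
Step 4: reduce F->id. Stack=[( ( F] ptr=3 lookahead=) remaining=[) / num - num ) * ( ( num ) ) / num $]
Step 5: reduce T->F. Stack=[( ( T] ptr=3 lookahead=) remaining=[) / num - num ) * ( ( num ) ) / num $]
Step 6: reduce E->T. Stack=[( ( E] ptr=3 lookahead=) remaining=[) / num - num ) * ( ( num ) ) / num $]
Step 7: shift ). Stack=[( ( E )] ptr=4 lookahead=/ remaining=[/ num - num ) * ( ( num ) ) / num $]
Step 8: reduce F->( E ). Stack=[( F] ptr=4 lookahead=/ remaining=[/ num - num ) * ( ( num ) ) / num $]
Step 9: reduce T->F. Stack=[( T] ptr=4 lookahead=/ remaining=[/ num - num ) * ( ( num ) ) / num $]
Step 10: shift /. Stack=[( T /] ptr=5 lookahead=num remaining=[num - num ) * ( ( num ) ) / num $]
Step 11: shift num. Stack=[( T / num] ptr=6 lookahead=- remaining=[- num ) * ( ( num ) ) / num $]
Step 12: reduce F->num. Stack=[( T / F] ptr=6 lookahead=- remaining=[- num ) * ( ( num ) ) / num $]
Step 13: reduce T->T / F. Stack=[( T] ptr=6 lookahead=- remaining=[- num ) * ( ( num ) ) / num $]
Step 14: reduce E->T. Stack=[( E] ptr=6 lookahead=- remaining=[- num ) * ( ( num ) ) / num $]
Step 15: shift -. Stack=[( E -] ptr=7 lookahead=num remaining=[num ) * ( ( num ) ) / num $]
Step 16: shift num. Stack=[( E - num] ptr=8 lookahead=) remaining=[) * ( ( num ) ) / num $]
Step 17: reduce F->num. Stack=[( E - F] ptr=8 lookahead=) remaining=[) * ( ( num ) ) / num $]
Step 18: reduce T->F. Stack=[( E - T] ptr=8 lookahead=) remaining=[) * ( ( num ) ) / num $]
Step 19: reduce E->E - T. Stack=[( E] ptr=8 lookahead=) remaining=[) * ( ( num ) ) / num $]
Step 20: shift ). Stack=[( E )] ptr=9 lookahead=* remaining=[* ( ( num ) ) / num $]
Step 21: reduce F->( E ). Stack=[F] ptr=9 lookahead=* remaining=[* ( ( num ) ) / num $]
Step 22: reduce T->F. Stack=[T] ptr=9 lookahead=* remaining=[* ( ( num ) ) / num $]
Step 23: shift *. Stack=[T *] ptr=10 lookahead=( remaining=[( ( num ) ) / num $]
Step 24: shift (. Stack=[T * (] ptr=11 lookahead=( remaining=[( num ) ) / num $]
Step 25: shift (. Stack=[T * ( (] ptr=12 lookahead=num remaining=[num ) ) / num $]
Step 26: shift num. Stack=[T * ( ( num] ptr=13 lookahead=) remaining=[) ) / num $]
Step 27: reduce F->num. Stack=[T * ( ( F] ptr=13 lookahead=) remaining=[) ) / num $]
Step 28: reduce T->F. Stack=[T * ( ( T] ptr=13 lookahead=) remaining=[) ) / num $]
Step 29: reduce E->T. Stack=[T * ( ( E] ptr=13 lookahead=) remaining=[) ) / num $]
Step 30: shift ). Stack=[T * ( ( E )] ptr=14 lookahead=) remaining=[) / num $]
Step 31: reduce F->( E ). Stack=[T * ( F] ptr=14 lookahead=) remaining=[) / num $]
Step 32: reduce T->F. Stack=[T * ( T] ptr=14 lookahead=) remaining=[) / num $]
Step 33: reduce E->T. Stack=[T * ( E] ptr=14 lookahead=) remaining=[) / num $]
Step 34: shift ). Stack=[T * ( E )] ptr=15 lookahead=/ remaining=[/ num $]
Step 35: reduce F->( E ). Stack=[T * F] ptr=15 lookahead=/ remaining=[/ num $]
Step 36: reduce T->T * F. Stack=[T] ptr=15 lookahead=/ remaining=[/ num $]
Step 37: shift /. Stack=[T /] ptr=16 lookahead=num remaining=[num $]
Step 38: shift num. Stack=[T / num] ptr=17 lookahead=$ remaining=[$]
Step 39: reduce F->num. Stack=[T / F] ptr=17 lookahead=$ remaining=[$]
Step 40: reduce T->T / F. Stack=[T] ptr=17 lookahead=$ remaining=[$]
Step 41: reduce E->T. Stack=[E] ptr=17 lookahead=$ remaining=[$]
Step 42: accept. Stack=[E] ptr=17 lookahead=$ remaining=[$]

Answer: 42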